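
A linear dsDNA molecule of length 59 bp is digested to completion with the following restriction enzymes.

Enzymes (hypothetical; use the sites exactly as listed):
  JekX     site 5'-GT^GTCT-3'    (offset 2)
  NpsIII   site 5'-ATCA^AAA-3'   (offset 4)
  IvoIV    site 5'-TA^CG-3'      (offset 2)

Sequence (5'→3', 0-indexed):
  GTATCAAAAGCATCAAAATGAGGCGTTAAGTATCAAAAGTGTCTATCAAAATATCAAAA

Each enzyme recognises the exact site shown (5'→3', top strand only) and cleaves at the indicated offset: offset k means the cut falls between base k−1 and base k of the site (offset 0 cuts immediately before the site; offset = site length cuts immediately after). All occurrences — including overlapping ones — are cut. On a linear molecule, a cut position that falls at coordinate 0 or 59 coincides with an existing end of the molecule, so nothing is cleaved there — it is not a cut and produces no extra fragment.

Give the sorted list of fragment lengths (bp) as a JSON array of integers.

[3,5,6,8,8,9,20]

Scan for sites:
  JekX GTGTCT/2: at [38] ⇒ [40]
  NpsIII ATCAAAA/4: at [2, 11, 31, 44, 52] ⇒ [6, 15, 35, 48, 56]
  IvoIV (TACG, off=2): no sites

Pooled cuts: [6, 15, 35, 40, 48, 56]

Fragment lengths:
  [0,6): 6 bp
  [6,15): 9 bp
  [15,35): 20 bp
  [35,40): 5 bp
  [40,48): 8 bp
  [48,56): 8 bp
  [56,59): 3 bp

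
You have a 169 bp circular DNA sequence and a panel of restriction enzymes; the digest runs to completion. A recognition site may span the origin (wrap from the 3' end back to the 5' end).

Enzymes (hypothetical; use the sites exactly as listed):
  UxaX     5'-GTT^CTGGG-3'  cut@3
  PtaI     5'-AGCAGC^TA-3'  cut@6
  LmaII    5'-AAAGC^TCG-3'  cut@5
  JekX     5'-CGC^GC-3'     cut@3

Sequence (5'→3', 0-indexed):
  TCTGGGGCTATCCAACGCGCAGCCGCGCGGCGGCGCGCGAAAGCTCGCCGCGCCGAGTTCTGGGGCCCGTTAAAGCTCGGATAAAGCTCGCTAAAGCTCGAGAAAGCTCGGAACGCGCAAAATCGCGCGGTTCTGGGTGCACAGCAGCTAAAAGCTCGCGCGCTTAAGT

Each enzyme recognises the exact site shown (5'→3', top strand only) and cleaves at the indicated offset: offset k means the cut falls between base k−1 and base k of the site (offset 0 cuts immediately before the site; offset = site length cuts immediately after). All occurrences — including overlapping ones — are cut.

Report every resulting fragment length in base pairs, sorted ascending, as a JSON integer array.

[2,4,6,7,7,8,8,8,9,9,10,10,10,10,11,16,17,17]

Site scan:
  UxaX (GTTCTGGG, off=3): starts [56, 129, 167] → cuts [1, 59, 132]
  PtaI (AGCAGCTA, off=6): starts [142] → cuts [148]
  LmaII (AAAGCTCG, off=5): starts [39, 71, 82, 92, 102, 150] → cuts [44, 76, 87, 97, 107, 155]
  JekX (CGCGC, off=3): starts [15, 23, 33, 48, 113, 123, 156, 158] → cuts [18, 26, 36, 51, 116, 126, 159, 161]

All cut coordinates (distinct, sorted): [1, 18, 26, 36, 44, 51, 59, 76, 87, 97, 107, 116, 126, 132, 148, 155, 159, 161]

Fragment lengths:
  1→18: 17 bp
  18→26: 8 bp
  26→36: 10 bp
  36→44: 8 bp
  44→51: 7 bp
  51→59: 8 bp
  59→76: 17 bp
  76→87: 11 bp
  87→97: 10 bp
  97→107: 10 bp
  107→116: 9 bp
  116→126: 10 bp
  126→132: 6 bp
  132→148: 16 bp
  148→155: 7 bp
  155→159: 4 bp
  159→161: 2 bp
  161→1 (wrap): 169-161+1 = 9 bp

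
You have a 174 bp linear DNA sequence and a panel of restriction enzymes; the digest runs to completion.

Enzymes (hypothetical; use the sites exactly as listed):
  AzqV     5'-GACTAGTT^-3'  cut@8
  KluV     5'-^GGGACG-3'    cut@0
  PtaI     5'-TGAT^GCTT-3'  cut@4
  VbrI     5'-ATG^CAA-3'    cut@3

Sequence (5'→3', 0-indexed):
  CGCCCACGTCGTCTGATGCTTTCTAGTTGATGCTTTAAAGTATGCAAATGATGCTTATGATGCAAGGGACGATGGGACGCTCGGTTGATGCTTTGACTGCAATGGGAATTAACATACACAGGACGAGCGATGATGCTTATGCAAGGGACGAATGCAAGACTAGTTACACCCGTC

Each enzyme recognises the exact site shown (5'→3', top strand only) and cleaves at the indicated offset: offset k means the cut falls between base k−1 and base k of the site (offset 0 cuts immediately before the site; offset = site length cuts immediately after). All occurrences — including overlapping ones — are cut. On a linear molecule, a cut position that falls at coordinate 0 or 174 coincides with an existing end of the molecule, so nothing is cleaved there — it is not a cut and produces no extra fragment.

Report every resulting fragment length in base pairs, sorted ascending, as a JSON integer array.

[3,3,7,8,8,9,10,10,11,13,14,16,17,45]

Site scan:
  AzqV GACTAGTT/8: at [157] ⇒ [165]
  KluV GGGACG/0: at [65, 73, 144] ⇒ [65, 73, 144]
  PtaI TGATGCTT/4: at [13, 27, 48, 85, 130] ⇒ [17, 31, 52, 89, 134]
  VbrI ATGCAA/3: at [41, 59, 138, 151] ⇒ [44, 62, 141, 154]

All cut coordinates (distinct, sorted): [17, 31, 44, 52, 62, 65, 73, 89, 134, 141, 144, 154, 165]

Fragment lengths:
  [0,17): 17 bp
  [17,31): 14 bp
  [31,44): 13 bp
  [44,52): 8 bp
  [52,62): 10 bp
  [62,65): 3 bp
  [65,73): 8 bp
  [73,89): 16 bp
  [89,134): 45 bp
  [134,141): 7 bp
  [141,144): 3 bp
  [144,154): 10 bp
  [154,165): 11 bp
  [165,174): 9 bp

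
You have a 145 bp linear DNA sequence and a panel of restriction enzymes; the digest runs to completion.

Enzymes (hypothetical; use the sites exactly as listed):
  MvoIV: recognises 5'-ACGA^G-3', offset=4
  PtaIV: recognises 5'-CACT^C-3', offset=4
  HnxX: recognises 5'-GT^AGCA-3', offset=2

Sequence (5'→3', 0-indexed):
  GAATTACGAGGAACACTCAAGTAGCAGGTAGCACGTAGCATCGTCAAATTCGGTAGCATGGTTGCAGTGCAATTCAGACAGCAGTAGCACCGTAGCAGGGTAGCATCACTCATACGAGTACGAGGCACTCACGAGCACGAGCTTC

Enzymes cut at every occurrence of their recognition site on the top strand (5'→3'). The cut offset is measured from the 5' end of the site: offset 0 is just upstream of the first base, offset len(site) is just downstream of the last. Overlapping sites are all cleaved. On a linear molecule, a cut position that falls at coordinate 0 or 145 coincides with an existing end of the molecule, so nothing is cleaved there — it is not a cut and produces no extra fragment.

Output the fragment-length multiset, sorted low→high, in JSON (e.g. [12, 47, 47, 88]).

Scan for sites:
  MvoIV ACGAG/4: at [5, 113, 119, 130, 136] ⇒ [9, 117, 123, 134, 140]
  PtaIV CACTC/4: at [13, 106, 125] ⇒ [17, 110, 129]
  HnxX GTAGCA/2: at [20, 27, 34, 52, 83, 91, 99] ⇒ [22, 29, 36, 54, 85, 93, 101]

All cut coordinates (distinct, sorted): [9, 17, 22, 29, 36, 54, 85, 93, 101, 110, 117, 123, 129, 134, 140]

Fragments:
  [0,9): 9 bp
  [9,17): 8 bp
  [17,22): 5 bp
  [22,29): 7 bp
  [29,36): 7 bp
  [36,54): 18 bp
  [54,85): 31 bp
  [85,93): 8 bp
  [93,101): 8 bp
  [101,110): 9 bp
  [110,117): 7 bp
  [117,123): 6 bp
  [123,129): 6 bp
  [129,134): 5 bp
  [134,140): 6 bp
  [140,145): 5 bp

[5,5,5,6,6,6,7,7,7,8,8,8,9,9,18,31]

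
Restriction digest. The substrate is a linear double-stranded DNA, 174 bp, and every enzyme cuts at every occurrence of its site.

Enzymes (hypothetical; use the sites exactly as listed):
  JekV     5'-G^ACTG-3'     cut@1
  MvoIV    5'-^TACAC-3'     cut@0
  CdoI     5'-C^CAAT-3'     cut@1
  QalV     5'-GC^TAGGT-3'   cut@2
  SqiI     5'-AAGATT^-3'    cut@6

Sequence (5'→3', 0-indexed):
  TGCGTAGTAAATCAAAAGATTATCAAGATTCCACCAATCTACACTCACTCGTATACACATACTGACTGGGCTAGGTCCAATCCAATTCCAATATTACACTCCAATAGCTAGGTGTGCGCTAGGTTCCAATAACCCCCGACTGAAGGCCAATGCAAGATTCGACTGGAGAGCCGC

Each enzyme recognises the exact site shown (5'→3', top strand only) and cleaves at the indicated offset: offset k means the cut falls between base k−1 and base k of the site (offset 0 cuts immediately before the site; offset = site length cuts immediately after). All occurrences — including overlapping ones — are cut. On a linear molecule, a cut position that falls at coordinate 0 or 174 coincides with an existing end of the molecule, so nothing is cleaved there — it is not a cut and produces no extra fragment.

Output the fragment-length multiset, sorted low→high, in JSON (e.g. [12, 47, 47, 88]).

Site scan:
  JekV GACTG/1: at [63, 137, 160] ⇒ [64, 138, 161]
  MvoIV TACAC/0: at [39, 53, 94] ⇒ [39, 53, 94]
  CdoI CCAAT/1: at [33, 76, 81, 87, 100, 125, 146] ⇒ [34, 77, 82, 88, 101, 126, 147]
  QalV GCTAGGT/2: at [69, 106, 117] ⇒ [71, 108, 119]
  SqiI AAGATT/6: at [15, 24, 153] ⇒ [21, 30, 159]

Pooled cuts: [21, 30, 34, 39, 53, 64, 71, 77, 82, 88, 94, 101, 108, 119, 126, 138, 147, 159, 161]

Fragment lengths:
  [0,21): 21 bp
  [21,30): 9 bp
  [30,34): 4 bp
  [34,39): 5 bp
  [39,53): 14 bp
  [53,64): 11 bp
  [64,71): 7 bp
  [71,77): 6 bp
  [77,82): 5 bp
  [82,88): 6 bp
  [88,94): 6 bp
  [94,101): 7 bp
  [101,108): 7 bp
  [108,119): 11 bp
  [119,126): 7 bp
  [126,138): 12 bp
  [138,147): 9 bp
  [147,159): 12 bp
  [159,161): 2 bp
  [161,174): 13 bp

[2,4,5,5,6,6,6,7,7,7,7,9,9,11,11,12,12,13,14,21]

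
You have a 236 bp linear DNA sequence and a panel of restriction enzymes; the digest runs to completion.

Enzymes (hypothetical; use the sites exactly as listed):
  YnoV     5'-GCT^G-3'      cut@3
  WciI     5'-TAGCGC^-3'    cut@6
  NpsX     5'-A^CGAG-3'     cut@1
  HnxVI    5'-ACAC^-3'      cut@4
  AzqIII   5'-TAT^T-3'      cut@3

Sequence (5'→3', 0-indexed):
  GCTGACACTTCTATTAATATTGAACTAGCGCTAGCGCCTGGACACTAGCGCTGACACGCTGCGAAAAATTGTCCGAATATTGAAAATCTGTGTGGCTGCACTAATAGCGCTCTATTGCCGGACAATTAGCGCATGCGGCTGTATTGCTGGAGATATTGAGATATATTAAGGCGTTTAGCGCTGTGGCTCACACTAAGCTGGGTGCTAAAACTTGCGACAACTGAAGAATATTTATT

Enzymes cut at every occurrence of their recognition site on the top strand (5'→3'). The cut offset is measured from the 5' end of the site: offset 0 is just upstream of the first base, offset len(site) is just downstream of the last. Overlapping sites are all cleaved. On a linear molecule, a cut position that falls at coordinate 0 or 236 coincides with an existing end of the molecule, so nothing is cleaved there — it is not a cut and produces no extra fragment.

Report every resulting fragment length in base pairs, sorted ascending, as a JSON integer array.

[1,1,1,3,3,4,4,4,5,5,5,6,6,6,6,6,8,8,8,10,11,11,13,15,17,17,20,32]

Per-enzyme occurrences:
  YnoV GCTG/3: at [0, 49, 57, 94, 137, 145, 179, 196] ⇒ [3, 52, 60, 97, 140, 148, 182, 199]
  WciI TAGCGC/6: at [25, 31, 45, 104, 126, 175] ⇒ [31, 37, 51, 110, 132, 181]
  NpsX (ACGAG, off=1): no sites
  HnxVI ACAC/4: at [4, 41, 53, 189] ⇒ [8, 45, 57, 193]
  AzqIII TATT/3: at [11, 17, 77, 112, 141, 153, 163, 228, 232] ⇒ [14, 20, 80, 115, 144, 156, 166, 231, 235]

All cut coordinates (distinct, sorted): [3, 8, 14, 20, 31, 37, 45, 51, 52, 57, 60, 80, 97, 110, 115, 132, 140, 144, 148, 156, 166, 181, 182, 193, 199, 231, 235]

Fragments:
  [0,3): 3 bp
  [3,8): 5 bp
  [8,14): 6 bp
  [14,20): 6 bp
  [20,31): 11 bp
  [31,37): 6 bp
  [37,45): 8 bp
  [45,51): 6 bp
  [51,52): 1 bp
  [52,57): 5 bp
  [57,60): 3 bp
  [60,80): 20 bp
  [80,97): 17 bp
  [97,110): 13 bp
  [110,115): 5 bp
  [115,132): 17 bp
  [132,140): 8 bp
  [140,144): 4 bp
  [144,148): 4 bp
  [148,156): 8 bp
  [156,166): 10 bp
  [166,181): 15 bp
  [181,182): 1 bp
  [182,193): 11 bp
  [193,199): 6 bp
  [199,231): 32 bp
  [231,235): 4 bp
  [235,236): 1 bp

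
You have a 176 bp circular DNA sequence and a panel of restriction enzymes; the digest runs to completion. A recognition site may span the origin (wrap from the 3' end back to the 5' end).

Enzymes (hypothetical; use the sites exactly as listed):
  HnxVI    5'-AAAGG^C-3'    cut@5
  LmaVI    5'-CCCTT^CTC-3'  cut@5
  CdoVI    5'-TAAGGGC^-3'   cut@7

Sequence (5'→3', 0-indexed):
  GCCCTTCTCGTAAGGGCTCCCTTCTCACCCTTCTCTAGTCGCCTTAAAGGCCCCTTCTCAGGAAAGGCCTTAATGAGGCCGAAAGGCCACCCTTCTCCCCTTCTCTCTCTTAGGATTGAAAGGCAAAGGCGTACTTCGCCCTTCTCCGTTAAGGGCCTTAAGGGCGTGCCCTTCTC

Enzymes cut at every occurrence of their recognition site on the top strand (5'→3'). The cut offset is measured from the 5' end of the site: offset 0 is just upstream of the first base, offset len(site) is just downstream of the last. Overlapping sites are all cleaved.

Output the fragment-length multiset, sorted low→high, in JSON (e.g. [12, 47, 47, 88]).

Site scan:
  HnxVI AAAGGC/5: at [45, 62, 81, 118, 124] ⇒ [50, 67, 86, 123, 129]
  LmaVI CCCTTCTC/5: at [1, 18, 27, 51, 89, 97, 138, 168] ⇒ [6, 23, 32, 56, 94, 102, 143, 173]
  CdoVI TAAGGGC/7: at [10, 149, 158] ⇒ [17, 156, 165]

Pooled cuts: [6, 17, 23, 32, 50, 56, 67, 86, 94, 102, 123, 129, 143, 156, 165, 173]

Fragment lengths:
  6→17: 11 bp
  17→23: 6 bp
  23→32: 9 bp
  32→50: 18 bp
  50→56: 6 bp
  56→67: 11 bp
  67→86: 19 bp
  86→94: 8 bp
  94→102: 8 bp
  102→123: 21 bp
  123→129: 6 bp
  129→143: 14 bp
  143→156: 13 bp
  156→165: 9 bp
  165→173: 8 bp
  173→6 (wrap): 176-173+6 = 9 bp

[6,6,6,8,8,8,9,9,9,11,11,13,14,18,19,21]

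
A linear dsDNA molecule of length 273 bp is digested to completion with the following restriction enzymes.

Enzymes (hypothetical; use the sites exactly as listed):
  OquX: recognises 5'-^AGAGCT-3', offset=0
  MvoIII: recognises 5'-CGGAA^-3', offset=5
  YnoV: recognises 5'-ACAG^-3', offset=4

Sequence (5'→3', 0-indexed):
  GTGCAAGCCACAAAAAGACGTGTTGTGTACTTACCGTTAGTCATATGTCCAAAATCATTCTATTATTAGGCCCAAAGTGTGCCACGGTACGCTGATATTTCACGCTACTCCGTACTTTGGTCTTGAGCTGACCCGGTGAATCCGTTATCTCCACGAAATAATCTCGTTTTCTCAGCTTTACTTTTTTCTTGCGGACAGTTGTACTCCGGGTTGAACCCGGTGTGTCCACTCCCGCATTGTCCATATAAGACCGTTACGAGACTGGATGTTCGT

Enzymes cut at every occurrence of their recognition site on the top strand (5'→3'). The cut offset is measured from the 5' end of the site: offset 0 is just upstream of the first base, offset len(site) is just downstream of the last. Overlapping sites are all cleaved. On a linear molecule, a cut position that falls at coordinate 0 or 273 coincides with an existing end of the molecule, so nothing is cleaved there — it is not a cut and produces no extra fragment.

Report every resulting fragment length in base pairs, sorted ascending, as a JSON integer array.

Scan for sites:
  OquX (AGAGCT, off=0): no sites
  MvoIII (CGGAA, off=5): no sites
  YnoV ACAG/4: at [194] ⇒ [198]

Pooled cuts: [198]

Fragments:
  [0,198): 198 bp
  [198,273): 75 bp

[75,198]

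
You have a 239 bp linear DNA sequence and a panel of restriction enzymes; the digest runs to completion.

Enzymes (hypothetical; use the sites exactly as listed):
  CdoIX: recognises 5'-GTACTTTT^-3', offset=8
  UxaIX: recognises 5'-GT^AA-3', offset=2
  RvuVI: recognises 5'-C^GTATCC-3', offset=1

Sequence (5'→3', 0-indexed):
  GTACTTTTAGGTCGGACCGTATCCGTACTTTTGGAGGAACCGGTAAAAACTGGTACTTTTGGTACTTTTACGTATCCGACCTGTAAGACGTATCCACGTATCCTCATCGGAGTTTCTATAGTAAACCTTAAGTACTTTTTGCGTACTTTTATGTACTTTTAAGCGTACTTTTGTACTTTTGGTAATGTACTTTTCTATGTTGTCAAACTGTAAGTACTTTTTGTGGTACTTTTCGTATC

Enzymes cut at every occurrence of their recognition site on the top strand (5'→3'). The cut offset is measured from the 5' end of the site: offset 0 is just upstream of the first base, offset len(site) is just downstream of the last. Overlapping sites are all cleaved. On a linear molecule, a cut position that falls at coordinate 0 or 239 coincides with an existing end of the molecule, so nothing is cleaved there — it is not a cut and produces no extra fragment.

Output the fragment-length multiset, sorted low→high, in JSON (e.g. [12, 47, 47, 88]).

Site scan:
  CdoIX (GTACTTTT, off=8): starts [0, 24, 52, 61, 131, 142, 152, 164, 172, 186, 213, 225] → cuts [8, 32, 60, 69, 139, 150, 160, 172, 180, 194, 221, 233]
  UxaIX (GTAA, off=2): starts [42, 82, 120, 181, 209] → cuts [44, 84, 122, 183, 211]
  RvuVI (CGTATCC, off=1): starts [17, 70, 88, 96] → cuts [18, 71, 89, 97]

Pooled cuts: [8, 18, 32, 44, 60, 69, 71, 84, 89, 97, 122, 139, 150, 160, 172, 180, 183, 194, 211, 221, 233]

Fragment lengths:
  [0,8): 8 bp
  [8,18): 10 bp
  [18,32): 14 bp
  [32,44): 12 bp
  [44,60): 16 bp
  [60,69): 9 bp
  [69,71): 2 bp
  [71,84): 13 bp
  [84,89): 5 bp
  [89,97): 8 bp
  [97,122): 25 bp
  [122,139): 17 bp
  [139,150): 11 bp
  [150,160): 10 bp
  [160,172): 12 bp
  [172,180): 8 bp
  [180,183): 3 bp
  [183,194): 11 bp
  [194,211): 17 bp
  [211,221): 10 bp
  [221,233): 12 bp
  [233,239): 6 bp

[2,3,5,6,8,8,8,9,10,10,10,11,11,12,12,12,13,14,16,17,17,25]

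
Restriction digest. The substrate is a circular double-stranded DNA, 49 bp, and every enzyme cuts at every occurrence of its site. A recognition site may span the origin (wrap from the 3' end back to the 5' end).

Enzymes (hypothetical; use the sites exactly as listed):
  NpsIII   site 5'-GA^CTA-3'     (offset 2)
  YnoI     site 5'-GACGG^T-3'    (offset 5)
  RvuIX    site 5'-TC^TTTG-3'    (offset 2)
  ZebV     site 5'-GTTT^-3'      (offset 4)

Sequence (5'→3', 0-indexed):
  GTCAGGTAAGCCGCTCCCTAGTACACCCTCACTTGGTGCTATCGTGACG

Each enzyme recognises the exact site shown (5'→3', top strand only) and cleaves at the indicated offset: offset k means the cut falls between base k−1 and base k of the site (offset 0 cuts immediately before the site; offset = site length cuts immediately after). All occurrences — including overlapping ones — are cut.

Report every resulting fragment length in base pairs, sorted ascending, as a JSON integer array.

Site scan:
  NpsIII (GACTA, off=2): no sites
  YnoI GACGGT/5: at [45] ⇒ [1]
  RvuIX (TCTTTG, off=2): no sites
  ZebV (GTTT, off=4): no sites

All cut coordinates (distinct, sorted): [1]

Fragments:
  1→1 (wrap): 49-1+1 = 49 bp

[49]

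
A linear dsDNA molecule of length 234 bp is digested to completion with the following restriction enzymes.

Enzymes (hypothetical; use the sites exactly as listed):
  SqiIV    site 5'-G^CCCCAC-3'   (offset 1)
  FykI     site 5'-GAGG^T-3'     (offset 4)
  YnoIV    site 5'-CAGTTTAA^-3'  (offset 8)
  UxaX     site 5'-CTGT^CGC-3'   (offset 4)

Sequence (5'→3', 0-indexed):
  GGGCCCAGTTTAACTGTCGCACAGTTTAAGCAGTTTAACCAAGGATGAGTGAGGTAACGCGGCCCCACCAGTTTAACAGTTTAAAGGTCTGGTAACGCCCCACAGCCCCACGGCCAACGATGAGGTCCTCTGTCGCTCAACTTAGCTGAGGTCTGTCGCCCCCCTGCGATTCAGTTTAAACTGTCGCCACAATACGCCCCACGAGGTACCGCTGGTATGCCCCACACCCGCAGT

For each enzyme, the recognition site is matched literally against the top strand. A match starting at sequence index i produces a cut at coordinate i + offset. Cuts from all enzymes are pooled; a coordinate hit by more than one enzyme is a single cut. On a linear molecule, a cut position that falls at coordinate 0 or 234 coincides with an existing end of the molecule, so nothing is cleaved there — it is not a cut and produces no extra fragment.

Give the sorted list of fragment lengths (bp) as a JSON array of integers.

Scan for sites:
  SqiIV (GCCCCAC, off=1): starts [61, 96, 104, 195, 218] → cuts [62, 97, 105, 196, 219]
  FykI (GAGGT, off=4): starts [50, 121, 147, 202] → cuts [54, 125, 151, 206]
  YnoIV (CAGTTTAA, off=8): starts [5, 21, 30, 68, 76, 171] → cuts [13, 29, 38, 76, 84, 179]
  UxaX (CTGTCGC, off=4): starts [13, 129, 152, 180] → cuts [17, 133, 156, 184]

All cut coordinates (distinct, sorted): [13, 17, 29, 38, 54, 62, 76, 84, 97, 105, 125, 133, 151, 156, 179, 184, 196, 206, 219]

Fragments:
  [0,13): 13 bp
  [13,17): 4 bp
  [17,29): 12 bp
  [29,38): 9 bp
  [38,54): 16 bp
  [54,62): 8 bp
  [62,76): 14 bp
  [76,84): 8 bp
  [84,97): 13 bp
  [97,105): 8 bp
  [105,125): 20 bp
  [125,133): 8 bp
  [133,151): 18 bp
  [151,156): 5 bp
  [156,179): 23 bp
  [179,184): 5 bp
  [184,196): 12 bp
  [196,206): 10 bp
  [206,219): 13 bp
  [219,234): 15 bp

[4,5,5,8,8,8,8,9,10,12,12,13,13,13,14,15,16,18,20,23]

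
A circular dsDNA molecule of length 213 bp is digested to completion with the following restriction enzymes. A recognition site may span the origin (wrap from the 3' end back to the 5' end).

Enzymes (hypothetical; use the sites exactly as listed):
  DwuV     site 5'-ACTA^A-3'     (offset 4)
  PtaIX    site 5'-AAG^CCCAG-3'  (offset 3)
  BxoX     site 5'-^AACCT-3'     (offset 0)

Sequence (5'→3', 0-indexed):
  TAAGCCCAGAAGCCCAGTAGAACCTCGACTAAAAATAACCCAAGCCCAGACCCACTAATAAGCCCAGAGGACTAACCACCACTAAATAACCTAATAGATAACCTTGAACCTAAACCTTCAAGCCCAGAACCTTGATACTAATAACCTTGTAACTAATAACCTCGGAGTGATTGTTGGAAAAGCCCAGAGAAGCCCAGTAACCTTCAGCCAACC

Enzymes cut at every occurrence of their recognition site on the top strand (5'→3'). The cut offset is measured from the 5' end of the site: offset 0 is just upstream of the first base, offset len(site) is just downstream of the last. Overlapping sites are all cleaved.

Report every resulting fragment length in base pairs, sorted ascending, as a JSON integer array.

[2,2,3,5,5,6,6,7,8,8,8,10,10,10,11,11,12,12,13,13,13,13,25]

Site scan:
  DwuV ACTAA/4: at [27, 53, 70, 80, 136, 151] ⇒ [31, 57, 74, 84, 140, 155]
  PtaIX AAGCCCAG/3: at [1, 9, 41, 59, 119, 179, 189] ⇒ [4, 12, 44, 62, 122, 182, 192]
  BxoX AACCT/0: at [20, 87, 99, 106, 112, 127, 142, 157, 198, 209] ⇒ [20, 87, 99, 106, 112, 127, 142, 157, 198, 209]

All cut coordinates (distinct, sorted): [4, 12, 20, 31, 44, 57, 62, 74, 84, 87, 99, 106, 112, 122, 127, 140, 142, 155, 157, 182, 192, 198, 209]

Fragments:
  4→12: 8 bp
  12→20: 8 bp
  20→31: 11 bp
  31→44: 13 bp
  44→57: 13 bp
  57→62: 5 bp
  62→74: 12 bp
  74→84: 10 bp
  84→87: 3 bp
  87→99: 12 bp
  99→106: 7 bp
  106→112: 6 bp
  112→122: 10 bp
  122→127: 5 bp
  127→140: 13 bp
  140→142: 2 bp
  142→155: 13 bp
  155→157: 2 bp
  157→182: 25 bp
  182→192: 10 bp
  192→198: 6 bp
  198→209: 11 bp
  209→4 (wrap): 213-209+4 = 8 bp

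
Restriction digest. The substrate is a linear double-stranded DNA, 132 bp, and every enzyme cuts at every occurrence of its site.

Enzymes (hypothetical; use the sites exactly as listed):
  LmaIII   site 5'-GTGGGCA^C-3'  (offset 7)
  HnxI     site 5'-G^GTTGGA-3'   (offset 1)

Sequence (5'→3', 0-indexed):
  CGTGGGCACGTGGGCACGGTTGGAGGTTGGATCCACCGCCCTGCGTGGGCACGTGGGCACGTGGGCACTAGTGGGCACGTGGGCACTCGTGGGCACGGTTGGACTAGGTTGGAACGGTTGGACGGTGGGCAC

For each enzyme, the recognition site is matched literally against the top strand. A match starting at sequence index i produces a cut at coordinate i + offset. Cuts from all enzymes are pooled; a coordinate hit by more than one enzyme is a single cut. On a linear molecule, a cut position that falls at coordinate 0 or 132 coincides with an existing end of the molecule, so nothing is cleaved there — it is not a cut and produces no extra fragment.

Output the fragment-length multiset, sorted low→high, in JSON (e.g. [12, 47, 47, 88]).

[1,2,2,7,8,8,8,8,8,9,10,10,10,15,26]

Scan for sites:
  LmaIII (GTGGGCAC, off=7): starts [1, 9, 44, 52, 60, 70, 78, 88, 124] → cuts [8, 16, 51, 59, 67, 77, 85, 95, 131]
  HnxI (GGTTGGA, off=1): starts [17, 24, 96, 106, 115] → cuts [18, 25, 97, 107, 116]

All cut coordinates (distinct, sorted): [8, 16, 18, 25, 51, 59, 67, 77, 85, 95, 97, 107, 116, 131]

Fragment lengths:
  [0,8): 8 bp
  [8,16): 8 bp
  [16,18): 2 bp
  [18,25): 7 bp
  [25,51): 26 bp
  [51,59): 8 bp
  [59,67): 8 bp
  [67,77): 10 bp
  [77,85): 8 bp
  [85,95): 10 bp
  [95,97): 2 bp
  [97,107): 10 bp
  [107,116): 9 bp
  [116,131): 15 bp
  [131,132): 1 bp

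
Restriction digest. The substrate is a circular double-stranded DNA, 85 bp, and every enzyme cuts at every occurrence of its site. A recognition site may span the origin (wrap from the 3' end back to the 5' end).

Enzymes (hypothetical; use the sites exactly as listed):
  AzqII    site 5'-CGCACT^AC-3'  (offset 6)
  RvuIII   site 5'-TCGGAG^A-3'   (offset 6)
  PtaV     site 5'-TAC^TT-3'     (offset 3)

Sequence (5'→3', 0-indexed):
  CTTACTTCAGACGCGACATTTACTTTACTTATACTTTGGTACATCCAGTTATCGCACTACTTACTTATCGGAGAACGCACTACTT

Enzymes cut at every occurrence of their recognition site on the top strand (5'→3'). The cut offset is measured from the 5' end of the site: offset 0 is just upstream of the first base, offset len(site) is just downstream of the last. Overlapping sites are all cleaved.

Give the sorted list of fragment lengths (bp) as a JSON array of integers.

[2,2,4,5,6,7,8,9,18,24]

Per-enzyme occurrences:
  AzqII CGCACTAC/6: at [52, 75] ⇒ [58, 81]
  RvuIII TCGGAGA/6: at [67] ⇒ [73]
  PtaV TACTT/3: at [2, 20, 25, 31, 57, 61, 80] ⇒ [5, 23, 28, 34, 60, 64, 83]

Pooled cuts: [5, 23, 28, 34, 58, 60, 64, 73, 81, 83]

Fragment lengths:
  5→23: 18 bp
  23→28: 5 bp
  28→34: 6 bp
  34→58: 24 bp
  58→60: 2 bp
  60→64: 4 bp
  64→73: 9 bp
  73→81: 8 bp
  81→83: 2 bp
  83→5 (wrap): 85-83+5 = 7 bp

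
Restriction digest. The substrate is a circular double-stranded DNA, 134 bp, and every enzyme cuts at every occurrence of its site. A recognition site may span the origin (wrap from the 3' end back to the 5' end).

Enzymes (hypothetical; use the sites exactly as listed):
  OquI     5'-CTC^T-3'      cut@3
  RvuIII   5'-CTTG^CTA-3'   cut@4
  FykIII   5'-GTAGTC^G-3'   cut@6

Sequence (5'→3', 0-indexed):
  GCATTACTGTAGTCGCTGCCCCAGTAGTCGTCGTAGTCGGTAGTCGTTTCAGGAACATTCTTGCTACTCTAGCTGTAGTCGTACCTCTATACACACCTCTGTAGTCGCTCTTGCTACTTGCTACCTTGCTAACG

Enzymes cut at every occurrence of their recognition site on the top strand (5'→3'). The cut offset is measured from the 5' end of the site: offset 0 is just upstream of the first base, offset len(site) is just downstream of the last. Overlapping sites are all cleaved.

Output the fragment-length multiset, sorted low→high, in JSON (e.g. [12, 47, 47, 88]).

[3,4,6,7,7,7,7,8,9,11,12,15,18,20]

Per-enzyme occurrences:
  OquI (CTCT, off=3): starts [66, 84, 96, 107] → cuts [69, 87, 99, 110]
  RvuIII (CTTGCTA, off=4): starts [59, 109, 116, 124] → cuts [63, 113, 120, 128]
  FykIII (GTAGTCG, off=6): starts [8, 23, 32, 39, 74, 100] → cuts [14, 29, 38, 45, 80, 106]

Pooled cuts: [14, 29, 38, 45, 63, 69, 80, 87, 99, 106, 110, 113, 120, 128]

Fragment lengths:
  14→29: 15 bp
  29→38: 9 bp
  38→45: 7 bp
  45→63: 18 bp
  63→69: 6 bp
  69→80: 11 bp
  80→87: 7 bp
  87→99: 12 bp
  99→106: 7 bp
  106→110: 4 bp
  110→113: 3 bp
  113→120: 7 bp
  120→128: 8 bp
  128→14 (wrap): 134-128+14 = 20 bp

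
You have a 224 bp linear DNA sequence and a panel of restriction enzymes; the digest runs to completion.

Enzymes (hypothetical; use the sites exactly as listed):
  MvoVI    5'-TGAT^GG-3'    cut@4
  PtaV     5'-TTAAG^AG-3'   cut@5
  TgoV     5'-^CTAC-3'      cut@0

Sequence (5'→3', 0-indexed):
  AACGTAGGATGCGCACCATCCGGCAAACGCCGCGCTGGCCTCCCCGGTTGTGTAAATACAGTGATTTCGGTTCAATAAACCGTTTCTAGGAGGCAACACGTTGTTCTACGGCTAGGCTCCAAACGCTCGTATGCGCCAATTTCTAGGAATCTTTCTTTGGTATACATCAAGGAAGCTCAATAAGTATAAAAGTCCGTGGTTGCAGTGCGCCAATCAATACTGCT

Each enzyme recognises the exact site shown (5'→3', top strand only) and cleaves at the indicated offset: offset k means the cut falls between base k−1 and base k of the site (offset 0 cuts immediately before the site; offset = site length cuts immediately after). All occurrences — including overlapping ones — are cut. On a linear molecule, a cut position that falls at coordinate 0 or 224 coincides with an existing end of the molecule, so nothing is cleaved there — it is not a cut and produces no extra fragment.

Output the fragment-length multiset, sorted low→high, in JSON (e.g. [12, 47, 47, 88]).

Per-enzyme occurrences:
  MvoVI (TGATGG, off=4): no sites
  PtaV (TTAAGAG, off=5): no sites
  TgoV (CTAC, off=0): starts [105] → cuts [105]

Pooled cuts: [105]

Fragments:
  [0,105): 105 bp
  [105,224): 119 bp

[105,119]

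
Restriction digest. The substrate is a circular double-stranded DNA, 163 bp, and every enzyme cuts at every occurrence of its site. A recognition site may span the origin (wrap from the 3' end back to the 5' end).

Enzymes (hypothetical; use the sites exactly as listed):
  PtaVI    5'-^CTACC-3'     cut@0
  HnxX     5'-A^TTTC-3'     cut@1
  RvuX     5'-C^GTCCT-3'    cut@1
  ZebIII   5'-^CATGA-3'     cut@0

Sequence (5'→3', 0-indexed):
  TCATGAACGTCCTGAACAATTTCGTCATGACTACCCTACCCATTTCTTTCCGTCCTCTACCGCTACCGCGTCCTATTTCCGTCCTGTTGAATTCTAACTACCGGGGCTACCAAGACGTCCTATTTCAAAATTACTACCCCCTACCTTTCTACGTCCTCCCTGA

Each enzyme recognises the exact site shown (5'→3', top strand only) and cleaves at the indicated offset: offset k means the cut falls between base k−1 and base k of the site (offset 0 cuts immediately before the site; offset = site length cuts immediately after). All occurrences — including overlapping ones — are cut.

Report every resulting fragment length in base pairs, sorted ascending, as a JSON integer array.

Per-enzyme occurrences:
  PtaVI (CTACC, off=0): starts [30, 35, 56, 62, 97, 106, 133, 140] → cuts [30, 35, 56, 62, 97, 106, 133, 140]
  HnxX (ATTTC, off=1): starts [18, 41, 74, 121] → cuts [19, 42, 75, 122]
  RvuX (CGTCCT, off=1): starts [7, 50, 68, 79, 115, 151] → cuts [8, 51, 69, 80, 116, 152]
  ZebIII (CATGA, off=0): starts [1, 25] → cuts [1, 25]

All cut coordinates (distinct, sorted): [1, 8, 19, 25, 30, 35, 42, 51, 56, 62, 69, 75, 80, 97, 106, 116, 122, 133, 140, 152]

Fragments:
  1→8: 7 bp
  8→19: 11 bp
  19→25: 6 bp
  25→30: 5 bp
  30→35: 5 bp
  35→42: 7 bp
  42→51: 9 bp
  51→56: 5 bp
  56→62: 6 bp
  62→69: 7 bp
  69→75: 6 bp
  75→80: 5 bp
  80→97: 17 bp
  97→106: 9 bp
  106→116: 10 bp
  116→122: 6 bp
  122→133: 11 bp
  133→140: 7 bp
  140→152: 12 bp
  152→1 (wrap): 163-152+1 = 12 bp

[5,5,5,5,6,6,6,6,7,7,7,7,9,9,10,11,11,12,12,17]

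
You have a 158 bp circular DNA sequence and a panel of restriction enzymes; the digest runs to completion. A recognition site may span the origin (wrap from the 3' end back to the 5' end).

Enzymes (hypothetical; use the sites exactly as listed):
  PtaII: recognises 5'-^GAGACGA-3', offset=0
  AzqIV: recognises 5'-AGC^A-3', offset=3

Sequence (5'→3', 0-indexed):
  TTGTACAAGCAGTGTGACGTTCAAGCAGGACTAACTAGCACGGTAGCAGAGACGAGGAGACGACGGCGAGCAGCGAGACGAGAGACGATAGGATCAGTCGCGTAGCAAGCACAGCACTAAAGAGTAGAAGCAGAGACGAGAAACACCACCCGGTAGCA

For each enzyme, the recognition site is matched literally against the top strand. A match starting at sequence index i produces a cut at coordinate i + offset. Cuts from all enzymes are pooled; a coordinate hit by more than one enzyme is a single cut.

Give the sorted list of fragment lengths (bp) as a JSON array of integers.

Scan for sites:
  PtaII GAGACGA/0: at [48, 56, 74, 81, 132] ⇒ [48, 56, 74, 81, 132]
  AzqIV AGCA/3: at [7, 23, 36, 44, 68, 103, 107, 112, 128, 154] ⇒ [10, 26, 39, 47, 71, 106, 110, 115, 131, 157]

Pooled cuts: [10, 26, 39, 47, 48, 56, 71, 74, 81, 106, 110, 115, 131, 132, 157]

Fragments:
  10→26: 16 bp
  26→39: 13 bp
  39→47: 8 bp
  47→48: 1 bp
  48→56: 8 bp
  56→71: 15 bp
  71→74: 3 bp
  74→81: 7 bp
  81→106: 25 bp
  106→110: 4 bp
  110→115: 5 bp
  115→131: 16 bp
  131→132: 1 bp
  132→157: 25 bp
  157→10 (wrap): 158-157+10 = 11 bp

[1,1,3,4,5,7,8,8,11,13,15,16,16,25,25]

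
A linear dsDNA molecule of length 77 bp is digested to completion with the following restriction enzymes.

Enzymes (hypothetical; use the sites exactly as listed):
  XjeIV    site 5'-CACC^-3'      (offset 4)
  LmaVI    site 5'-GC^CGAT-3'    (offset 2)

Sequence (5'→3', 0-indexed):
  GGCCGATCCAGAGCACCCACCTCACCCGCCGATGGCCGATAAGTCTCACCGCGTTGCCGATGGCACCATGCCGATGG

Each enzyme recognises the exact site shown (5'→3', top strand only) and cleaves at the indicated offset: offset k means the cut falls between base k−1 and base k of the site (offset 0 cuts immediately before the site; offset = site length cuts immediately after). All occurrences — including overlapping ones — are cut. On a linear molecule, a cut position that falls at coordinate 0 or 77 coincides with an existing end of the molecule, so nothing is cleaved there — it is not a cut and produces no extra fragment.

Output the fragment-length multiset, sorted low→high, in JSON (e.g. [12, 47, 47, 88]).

Per-enzyme occurrences:
  XjeIV CACC/4: at [13, 17, 22, 46, 63] ⇒ [17, 21, 26, 50, 67]
  LmaVI GCCGAT/2: at [1, 27, 34, 55, 69] ⇒ [3, 29, 36, 57, 71]

All cut coordinates (distinct, sorted): [3, 17, 21, 26, 29, 36, 50, 57, 67, 71]

Fragment lengths:
  [0,3): 3 bp
  [3,17): 14 bp
  [17,21): 4 bp
  [21,26): 5 bp
  [26,29): 3 bp
  [29,36): 7 bp
  [36,50): 14 bp
  [50,57): 7 bp
  [57,67): 10 bp
  [67,71): 4 bp
  [71,77): 6 bp

[3,3,4,4,5,6,7,7,10,14,14]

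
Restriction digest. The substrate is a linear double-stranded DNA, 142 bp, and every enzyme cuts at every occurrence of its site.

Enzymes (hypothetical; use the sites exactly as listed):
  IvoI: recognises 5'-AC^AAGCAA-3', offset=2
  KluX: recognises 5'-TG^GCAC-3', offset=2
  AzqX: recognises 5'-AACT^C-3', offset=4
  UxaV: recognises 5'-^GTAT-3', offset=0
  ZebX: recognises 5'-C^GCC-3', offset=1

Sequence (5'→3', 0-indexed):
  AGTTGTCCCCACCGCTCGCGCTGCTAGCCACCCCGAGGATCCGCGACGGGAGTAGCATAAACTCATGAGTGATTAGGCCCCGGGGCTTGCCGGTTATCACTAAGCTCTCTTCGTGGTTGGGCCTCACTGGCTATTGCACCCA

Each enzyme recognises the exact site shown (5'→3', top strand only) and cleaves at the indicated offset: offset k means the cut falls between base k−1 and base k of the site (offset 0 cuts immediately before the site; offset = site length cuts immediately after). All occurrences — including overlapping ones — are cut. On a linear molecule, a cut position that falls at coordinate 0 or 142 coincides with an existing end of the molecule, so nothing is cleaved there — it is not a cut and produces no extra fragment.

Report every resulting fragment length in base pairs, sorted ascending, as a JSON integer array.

Site scan:
  IvoI (ACAAGCAA, off=2): no sites
  KluX (TGGCAC, off=2): no sites
  AzqX AACTC/4: at [59] ⇒ [63]
  UxaV (GTAT, off=0): no sites
  ZebX (CGCC, off=1): no sites

Pooled cuts: [63]

Fragment lengths:
  [0,63): 63 bp
  [63,142): 79 bp

[63,79]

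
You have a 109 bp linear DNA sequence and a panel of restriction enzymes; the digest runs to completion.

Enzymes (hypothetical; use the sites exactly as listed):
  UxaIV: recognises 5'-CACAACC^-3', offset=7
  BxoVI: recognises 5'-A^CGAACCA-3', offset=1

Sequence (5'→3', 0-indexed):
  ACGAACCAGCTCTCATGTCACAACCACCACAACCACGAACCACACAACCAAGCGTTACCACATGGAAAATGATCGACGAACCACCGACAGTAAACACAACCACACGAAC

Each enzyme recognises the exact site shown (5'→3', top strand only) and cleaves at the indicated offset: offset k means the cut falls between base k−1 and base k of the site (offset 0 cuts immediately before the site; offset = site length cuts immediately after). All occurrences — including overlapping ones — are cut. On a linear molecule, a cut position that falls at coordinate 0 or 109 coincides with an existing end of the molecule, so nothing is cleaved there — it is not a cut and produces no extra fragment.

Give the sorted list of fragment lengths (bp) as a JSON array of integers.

Site scan:
  UxaIV (CACAACC, off=7): starts [18, 27, 42, 94] → cuts [25, 34, 49, 101]
  BxoVI (ACGAACCA, off=1): starts [0, 34, 75] → cuts [1, 35, 76]

Pooled cuts: [1, 25, 34, 35, 49, 76, 101]

Fragment lengths:
  [0,1): 1 bp
  [1,25): 24 bp
  [25,34): 9 bp
  [34,35): 1 bp
  [35,49): 14 bp
  [49,76): 27 bp
  [76,101): 25 bp
  [101,109): 8 bp

[1,1,8,9,14,24,25,27]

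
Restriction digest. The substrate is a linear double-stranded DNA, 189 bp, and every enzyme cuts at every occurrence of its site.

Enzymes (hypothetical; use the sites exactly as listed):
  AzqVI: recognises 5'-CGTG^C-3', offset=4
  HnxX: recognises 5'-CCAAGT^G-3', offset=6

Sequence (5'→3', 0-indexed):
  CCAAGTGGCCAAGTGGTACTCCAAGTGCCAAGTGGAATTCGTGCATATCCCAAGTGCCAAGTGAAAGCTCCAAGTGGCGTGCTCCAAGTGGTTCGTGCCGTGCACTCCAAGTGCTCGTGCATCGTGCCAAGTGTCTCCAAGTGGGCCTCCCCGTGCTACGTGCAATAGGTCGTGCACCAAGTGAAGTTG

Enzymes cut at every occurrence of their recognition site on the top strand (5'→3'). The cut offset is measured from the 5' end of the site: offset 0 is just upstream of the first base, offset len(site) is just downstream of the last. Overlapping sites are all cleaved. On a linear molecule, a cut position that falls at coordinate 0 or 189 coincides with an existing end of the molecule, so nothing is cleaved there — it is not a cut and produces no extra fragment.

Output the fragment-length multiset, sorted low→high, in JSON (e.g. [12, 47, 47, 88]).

Scan for sites:
  AzqVI (CGTGC, off=4): starts [39, 77, 93, 98, 115, 122, 151, 158, 170] → cuts [43, 81, 97, 102, 119, 126, 155, 162, 174]
  HnxX (CCAAGTG, off=6): starts [0, 8, 20, 27, 49, 56, 69, 83, 106, 126, 136, 176] → cuts [6, 14, 26, 33, 55, 62, 75, 89, 112, 132, 142, 182]

Pooled cuts: [6, 14, 26, 33, 43, 55, 62, 75, 81, 89, 97, 102, 112, 119, 126, 132, 142, 155, 162, 174, 182]

Fragment lengths:
  [0,6): 6 bp
  [6,14): 8 bp
  [14,26): 12 bp
  [26,33): 7 bp
  [33,43): 10 bp
  [43,55): 12 bp
  [55,62): 7 bp
  [62,75): 13 bp
  [75,81): 6 bp
  [81,89): 8 bp
  [89,97): 8 bp
  [97,102): 5 bp
  [102,112): 10 bp
  [112,119): 7 bp
  [119,126): 7 bp
  [126,132): 6 bp
  [132,142): 10 bp
  [142,155): 13 bp
  [155,162): 7 bp
  [162,174): 12 bp
  [174,182): 8 bp
  [182,189): 7 bp

[5,6,6,6,7,7,7,7,7,7,8,8,8,8,10,10,10,12,12,12,13,13]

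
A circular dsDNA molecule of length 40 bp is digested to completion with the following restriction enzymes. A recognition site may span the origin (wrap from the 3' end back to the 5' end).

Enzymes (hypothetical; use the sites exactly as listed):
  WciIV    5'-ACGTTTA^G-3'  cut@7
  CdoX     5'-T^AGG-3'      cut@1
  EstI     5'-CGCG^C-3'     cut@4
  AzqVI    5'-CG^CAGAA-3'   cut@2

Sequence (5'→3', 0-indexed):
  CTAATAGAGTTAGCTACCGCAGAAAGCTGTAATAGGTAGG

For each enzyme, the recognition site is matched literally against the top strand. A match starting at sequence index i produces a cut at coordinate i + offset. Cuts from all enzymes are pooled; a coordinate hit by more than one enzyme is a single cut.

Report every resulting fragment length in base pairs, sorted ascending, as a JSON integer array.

Per-enzyme occurrences:
  WciIV (ACGTTTAG, off=7): no sites
  CdoX (TAGG, off=1): starts [32, 36] → cuts [33, 37]
  EstI (CGCGC, off=4): no sites
  AzqVI (CGCAGAA, off=2): starts [17] → cuts [19]

Pooled cuts: [19, 33, 37]

Fragments:
  19→33: 14 bp
  33→37: 4 bp
  37→19 (wrap): 40-37+19 = 22 bp

[4,14,22]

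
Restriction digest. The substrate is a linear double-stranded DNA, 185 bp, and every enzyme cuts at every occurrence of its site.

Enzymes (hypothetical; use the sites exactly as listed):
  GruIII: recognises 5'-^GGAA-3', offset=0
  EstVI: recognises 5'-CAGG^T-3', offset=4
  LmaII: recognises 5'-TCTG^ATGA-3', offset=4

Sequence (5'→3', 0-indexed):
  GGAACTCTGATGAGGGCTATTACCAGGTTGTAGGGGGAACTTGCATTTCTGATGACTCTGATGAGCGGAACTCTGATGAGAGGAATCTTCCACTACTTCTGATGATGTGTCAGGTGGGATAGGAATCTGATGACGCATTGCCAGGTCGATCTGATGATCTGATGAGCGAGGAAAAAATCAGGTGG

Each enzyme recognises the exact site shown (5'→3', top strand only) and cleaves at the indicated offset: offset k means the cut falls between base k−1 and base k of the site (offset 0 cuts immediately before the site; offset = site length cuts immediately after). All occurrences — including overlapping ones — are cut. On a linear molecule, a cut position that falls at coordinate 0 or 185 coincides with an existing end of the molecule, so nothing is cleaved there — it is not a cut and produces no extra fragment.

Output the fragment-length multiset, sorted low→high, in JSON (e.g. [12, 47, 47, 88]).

[3,6,6,7,8,8,8,8,8,9,9,9,13,13,16,16,18,20]

Per-enzyme occurrences:
  GruIII GGAA/0: at [0, 35, 66, 81, 121, 169] ⇒ [35, 66, 81, 121, 169] (position 0 is a terminus of the linear molecule — no cut)
  EstVI CAGGT/4: at [23, 110, 141, 178] ⇒ [27, 114, 145, 182]
  LmaII TCTGATGA/4: at [5, 47, 56, 71, 97, 125, 149, 157] ⇒ [9, 51, 60, 75, 101, 129, 153, 161]

Pooled cuts: [9, 27, 35, 51, 60, 66, 75, 81, 101, 114, 121, 129, 145, 153, 161, 169, 182]

Fragment lengths:
  [0,9): 9 bp
  [9,27): 18 bp
  [27,35): 8 bp
  [35,51): 16 bp
  [51,60): 9 bp
  [60,66): 6 bp
  [66,75): 9 bp
  [75,81): 6 bp
  [81,101): 20 bp
  [101,114): 13 bp
  [114,121): 7 bp
  [121,129): 8 bp
  [129,145): 16 bp
  [145,153): 8 bp
  [153,161): 8 bp
  [161,169): 8 bp
  [169,182): 13 bp
  [182,185): 3 bp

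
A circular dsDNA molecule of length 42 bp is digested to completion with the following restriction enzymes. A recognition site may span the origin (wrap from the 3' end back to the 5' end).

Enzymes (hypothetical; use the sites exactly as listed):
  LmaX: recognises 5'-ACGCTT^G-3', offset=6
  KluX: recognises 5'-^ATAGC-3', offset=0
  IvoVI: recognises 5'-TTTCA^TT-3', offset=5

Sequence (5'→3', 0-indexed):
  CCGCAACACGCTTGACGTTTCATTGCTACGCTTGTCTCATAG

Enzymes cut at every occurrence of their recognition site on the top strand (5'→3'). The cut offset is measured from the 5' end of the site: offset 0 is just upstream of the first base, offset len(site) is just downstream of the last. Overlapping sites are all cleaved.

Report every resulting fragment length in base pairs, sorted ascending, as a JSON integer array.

[5,9,11,17]

Site scan:
  LmaX (ACGCTTG, off=6): starts [7, 27] → cuts [13, 33]
  KluX (ATAGC, off=0): starts [38] → cuts [38]
  IvoVI (TTTCATT, off=5): starts [17] → cuts [22]

All cut coordinates (distinct, sorted): [13, 22, 33, 38]

Fragments:
  13→22: 9 bp
  22→33: 11 bp
  33→38: 5 bp
  38→13 (wrap): 42-38+13 = 17 bp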